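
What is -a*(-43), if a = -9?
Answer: -387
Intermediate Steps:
-a*(-43) = -1*(-9)*(-43) = 9*(-43) = -387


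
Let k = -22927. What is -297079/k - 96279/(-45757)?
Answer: 15800832436/1049070739 ≈ 15.062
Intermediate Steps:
-297079/k - 96279/(-45757) = -297079/(-22927) - 96279/(-45757) = -297079*(-1/22927) - 96279*(-1/45757) = 297079/22927 + 96279/45757 = 15800832436/1049070739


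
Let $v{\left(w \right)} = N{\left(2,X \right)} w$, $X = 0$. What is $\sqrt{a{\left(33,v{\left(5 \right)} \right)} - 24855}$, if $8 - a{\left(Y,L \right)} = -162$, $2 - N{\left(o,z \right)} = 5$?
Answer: $i \sqrt{24685} \approx 157.11 i$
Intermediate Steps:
$N{\left(o,z \right)} = -3$ ($N{\left(o,z \right)} = 2 - 5 = -3$)
$v{\left(w \right)} = - 3 w$
$a{\left(Y,L \right)} = 170$ ($a{\left(Y,L \right)} = 8 - -162 = 8 + 162 = 170$)
$\sqrt{a{\left(33,v{\left(5 \right)} \right)} - 24855} = \sqrt{170 - 24855} = \sqrt{-24685} = i \sqrt{24685}$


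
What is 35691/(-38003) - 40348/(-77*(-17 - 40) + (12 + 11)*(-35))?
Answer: -59330771/4864384 ≈ -12.197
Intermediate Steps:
35691/(-38003) - 40348/(-77*(-17 - 40) + (12 + 11)*(-35)) = 35691*(-1/38003) - 40348/(-77*(-57) + 23*(-35)) = -35691/38003 - 40348/(4389 - 805) = -35691/38003 - 40348/3584 = -35691/38003 - 40348*1/3584 = -35691/38003 - 1441/128 = -59330771/4864384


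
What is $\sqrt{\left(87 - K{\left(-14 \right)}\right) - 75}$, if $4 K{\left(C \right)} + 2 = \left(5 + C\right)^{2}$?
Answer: $\frac{i \sqrt{31}}{2} \approx 2.7839 i$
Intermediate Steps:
$K{\left(C \right)} = - \frac{1}{2} + \frac{\left(5 + C\right)^{2}}{4}$
$\sqrt{\left(87 - K{\left(-14 \right)}\right) - 75} = \sqrt{\left(87 - \left(- \frac{1}{2} + \frac{\left(5 - 14\right)^{2}}{4}\right)\right) - 75} = \sqrt{\left(87 - \left(- \frac{1}{2} + \frac{\left(-9\right)^{2}}{4}\right)\right) - 75} = \sqrt{\left(87 - \left(- \frac{1}{2} + \frac{1}{4} \cdot 81\right)\right) - 75} = \sqrt{\left(87 - \left(- \frac{1}{2} + \frac{81}{4}\right)\right) - 75} = \sqrt{\left(87 - \frac{79}{4}\right) - 75} = \sqrt{\frac{269}{4} - 75} = \sqrt{- \frac{31}{4}} = \frac{i \sqrt{31}}{2}$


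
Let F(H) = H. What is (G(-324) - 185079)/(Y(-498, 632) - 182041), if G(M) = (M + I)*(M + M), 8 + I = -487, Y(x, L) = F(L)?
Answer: -345633/181409 ≈ -1.9053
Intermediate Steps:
Y(x, L) = L
I = -495 (I = -8 - 487 = -495)
G(M) = 2*M*(-495 + M) (G(M) = (M - 495)*(M + M) = (-495 + M)*(2*M) = 2*M*(-495 + M))
(G(-324) - 185079)/(Y(-498, 632) - 182041) = (2*(-324)*(-495 - 324) - 185079)/(632 - 182041) = (2*(-324)*(-819) - 185079)/(-181409) = (530712 - 185079)*(-1/181409) = 345633*(-1/181409) = -345633/181409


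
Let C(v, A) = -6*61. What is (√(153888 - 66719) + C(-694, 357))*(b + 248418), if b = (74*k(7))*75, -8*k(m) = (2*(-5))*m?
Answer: -108694863 + 593961*√87169/2 ≈ -2.1013e+7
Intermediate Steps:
k(m) = 5*m/4 (k(m) = -2*(-5)*m/8 = -(-5)*m/4 = 5*m/4)
b = 97125/2 (b = (74*((5/4)*7))*75 = (74*(35/4))*75 = (1295/2)*75 = 97125/2 ≈ 48563.)
C(v, A) = -366
(√(153888 - 66719) + C(-694, 357))*(b + 248418) = (√(153888 - 66719) - 366)*(97125/2 + 248418) = (√87169 - 366)*(593961/2) = (-366 + √87169)*(593961/2) = -108694863 + 593961*√87169/2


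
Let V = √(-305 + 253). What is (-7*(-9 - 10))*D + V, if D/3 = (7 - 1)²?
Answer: 14364 + 2*I*√13 ≈ 14364.0 + 7.2111*I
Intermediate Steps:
D = 108 (D = 3*(7 - 1)² = 3*6² = 3*36 = 108)
V = 2*I*√13 (V = √(-52) = 2*I*√13 ≈ 7.2111*I)
(-7*(-9 - 10))*D + V = -7*(-9 - 10)*108 + 2*I*√13 = -7*(-19)*108 + 2*I*√13 = 133*108 + 2*I*√13 = 14364 + 2*I*√13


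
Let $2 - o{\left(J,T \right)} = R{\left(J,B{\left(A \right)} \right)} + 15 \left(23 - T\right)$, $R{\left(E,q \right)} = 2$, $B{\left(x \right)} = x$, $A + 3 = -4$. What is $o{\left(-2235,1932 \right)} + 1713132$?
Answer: $1741767$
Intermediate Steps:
$A = -7$ ($A = -3 - 4 = -7$)
$o{\left(J,T \right)} = -345 + 15 T$ ($o{\left(J,T \right)} = 2 - \left(2 + 15 \left(23 - T\right)\right) = 2 - \left(2 - \left(-345 + 15 T\right)\right) = 2 - \left(347 - 15 T\right) = 2 + \left(-347 + 15 T\right) = -345 + 15 T$)
$o{\left(-2235,1932 \right)} + 1713132 = \left(-345 + 15 \cdot 1932\right) + 1713132 = \left(-345 + 28980\right) + 1713132 = 28635 + 1713132 = 1741767$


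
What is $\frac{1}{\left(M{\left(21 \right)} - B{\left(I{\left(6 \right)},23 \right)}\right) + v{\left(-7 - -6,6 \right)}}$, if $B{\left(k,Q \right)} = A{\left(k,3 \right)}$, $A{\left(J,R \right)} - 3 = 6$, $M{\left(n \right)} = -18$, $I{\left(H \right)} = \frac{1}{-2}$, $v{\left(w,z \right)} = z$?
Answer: $- \frac{1}{21} \approx -0.047619$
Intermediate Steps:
$I{\left(H \right)} = - \frac{1}{2}$
$A{\left(J,R \right)} = 9$ ($A{\left(J,R \right)} = 3 + 6 = 9$)
$B{\left(k,Q \right)} = 9$
$\frac{1}{\left(M{\left(21 \right)} - B{\left(I{\left(6 \right)},23 \right)}\right) + v{\left(-7 - -6,6 \right)}} = \frac{1}{\left(-18 - 9\right) + 6} = \frac{1}{-27 + 6} = \frac{1}{-21} = - \frac{1}{21}$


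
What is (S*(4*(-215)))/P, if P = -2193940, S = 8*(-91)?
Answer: -4472/15671 ≈ -0.28537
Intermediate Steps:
S = -728
(S*(4*(-215)))/P = -2912*(-215)/(-2193940) = -728*(-860)*(-1/2193940) = 626080*(-1/2193940) = -4472/15671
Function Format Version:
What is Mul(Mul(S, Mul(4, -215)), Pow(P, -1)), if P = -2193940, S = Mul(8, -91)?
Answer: Rational(-4472, 15671) ≈ -0.28537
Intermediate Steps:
S = -728
Mul(Mul(S, Mul(4, -215)), Pow(P, -1)) = Mul(Mul(-728, Mul(4, -215)), Pow(-2193940, -1)) = Mul(Mul(-728, -860), Rational(-1, 2193940)) = Mul(626080, Rational(-1, 2193940)) = Rational(-4472, 15671)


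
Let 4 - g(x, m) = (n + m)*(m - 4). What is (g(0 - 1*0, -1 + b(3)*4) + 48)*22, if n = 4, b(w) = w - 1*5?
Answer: -286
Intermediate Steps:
b(w) = -5 + w (b(w) = w - 5 = -5 + w)
g(x, m) = 4 - (-4 + m)*(4 + m) (g(x, m) = 4 - (4 + m)*(m - 4) = 4 - (4 + m)*(-4 + m) = 4 - (-4 + m)*(4 + m))
(g(0 - 1*0, -1 + b(3)*4) + 48)*22 = ((20 - (-1 + (-5 + 3)*4)²) + 48)*22 = ((20 - (-1 - 2*4)²) + 48)*22 = ((20 - (-1 - 8)²) + 48)*22 = ((20 - 1*(-9)²) + 48)*22 = ((20 - 1*81) + 48)*22 = ((20 - 81) + 48)*22 = (-61 + 48)*22 = -13*22 = -286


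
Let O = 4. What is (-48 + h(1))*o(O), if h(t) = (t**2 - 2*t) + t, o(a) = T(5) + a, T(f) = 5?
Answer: -432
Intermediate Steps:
o(a) = 5 + a
h(t) = t**2 - t
(-48 + h(1))*o(O) = (-48 + 1*(-1 + 1))*(5 + 4) = (-48 + 1*0)*9 = (-48 + 0)*9 = -48*9 = -432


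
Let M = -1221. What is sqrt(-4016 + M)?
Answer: I*sqrt(5237) ≈ 72.367*I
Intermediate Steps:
sqrt(-4016 + M) = sqrt(-4016 - 1221) = sqrt(-5237) = I*sqrt(5237)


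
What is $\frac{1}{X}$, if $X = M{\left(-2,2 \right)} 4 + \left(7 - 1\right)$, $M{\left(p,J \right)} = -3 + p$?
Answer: $- \frac{1}{14} \approx -0.071429$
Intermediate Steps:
$X = -14$ ($X = \left(-3 - 2\right) 4 + \left(7 - 1\right) = \left(-5\right) 4 + 6 = -20 + 6 = -14$)
$\frac{1}{X} = \frac{1}{-14} = - \frac{1}{14}$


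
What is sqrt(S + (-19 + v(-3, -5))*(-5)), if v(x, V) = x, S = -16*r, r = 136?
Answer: I*sqrt(2066) ≈ 45.453*I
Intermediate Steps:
S = -2176 (S = -16*136 = -2176)
sqrt(S + (-19 + v(-3, -5))*(-5)) = sqrt(-2176 + (-19 - 3)*(-5)) = sqrt(-2176 - 22*(-5)) = sqrt(-2176 + 110) = sqrt(-2066) = I*sqrt(2066)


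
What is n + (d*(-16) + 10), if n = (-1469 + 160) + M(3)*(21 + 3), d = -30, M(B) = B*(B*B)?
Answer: -171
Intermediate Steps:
M(B) = B**3 (M(B) = B*B**2 = B**3)
n = -661 (n = (-1469 + 160) + 3**3*(21 + 3) = -1309 + 27*24 = -1309 + 648 = -661)
n + (d*(-16) + 10) = -661 + (-30*(-16) + 10) = -661 + (480 + 10) = -661 + 490 = -171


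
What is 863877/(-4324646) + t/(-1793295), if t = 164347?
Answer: -2259928900877/7755366048570 ≈ -0.29140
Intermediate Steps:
863877/(-4324646) + t/(-1793295) = 863877/(-4324646) + 164347/(-1793295) = 863877*(-1/4324646) + 164347*(-1/1793295) = -863877/4324646 - 164347/1793295 = -2259928900877/7755366048570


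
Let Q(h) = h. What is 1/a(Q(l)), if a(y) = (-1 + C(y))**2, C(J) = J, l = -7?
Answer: 1/64 ≈ 0.015625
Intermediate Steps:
a(y) = (-1 + y)**2
1/a(Q(l)) = 1/((-1 - 7)**2) = 1/((-8)**2) = 1/64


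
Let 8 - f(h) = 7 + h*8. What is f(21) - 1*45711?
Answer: -45878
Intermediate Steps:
f(h) = 1 - 8*h (f(h) = 8 - (7 + h*8) = 8 - (7 + 8*h) = 8 + (-7 - 8*h) = 1 - 8*h)
f(21) - 1*45711 = (1 - 8*21) - 1*45711 = (1 - 168) - 45711 = -167 - 45711 = -45878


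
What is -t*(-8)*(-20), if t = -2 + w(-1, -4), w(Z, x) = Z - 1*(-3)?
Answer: 0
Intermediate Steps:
w(Z, x) = 3 + Z (w(Z, x) = Z + 3 = 3 + Z)
t = 0 (t = -2 + (3 - 1) = -2 + 2 = 0)
-t*(-8)*(-20) = -0*(-8)*(-20) = -0*(-20) = -1*0 = 0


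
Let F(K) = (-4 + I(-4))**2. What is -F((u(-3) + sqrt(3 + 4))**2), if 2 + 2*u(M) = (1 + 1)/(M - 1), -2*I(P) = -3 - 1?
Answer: -4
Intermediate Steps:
I(P) = 2 (I(P) = -(-3 - 1)/2 = -1/2*(-4) = 2)
u(M) = -1 + 1/(-1 + M) (u(M) = -1 + ((1 + 1)/(M - 1))/2 = -1 + (2/(-1 + M))/2 = -1 + 1/(-1 + M))
F(K) = 4 (F(K) = (-4 + 2)**2 = (-2)**2 = 4)
-F((u(-3) + sqrt(3 + 4))**2) = -1*4 = -4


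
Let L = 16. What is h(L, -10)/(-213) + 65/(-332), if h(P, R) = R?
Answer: -10525/70716 ≈ -0.14883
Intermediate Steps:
h(L, -10)/(-213) + 65/(-332) = -10/(-213) + 65/(-332) = -10*(-1/213) + 65*(-1/332) = 10/213 - 65/332 = -10525/70716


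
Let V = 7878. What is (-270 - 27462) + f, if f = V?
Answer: -19854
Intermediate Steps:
f = 7878
(-270 - 27462) + f = (-270 - 27462) + 7878 = -27732 + 7878 = -19854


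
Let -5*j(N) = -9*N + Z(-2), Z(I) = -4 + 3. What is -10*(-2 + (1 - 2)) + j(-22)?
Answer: -47/5 ≈ -9.4000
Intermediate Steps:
Z(I) = -1
j(N) = ⅕ + 9*N/5 (j(N) = -(-9*N - 1)/5 = -(-1 - 9*N)/5 = ⅕ + 9*N/5)
-10*(-2 + (1 - 2)) + j(-22) = -10*(-2 + (1 - 2)) + (⅕ + (9/5)*(-22)) = -10*(-2 - 1) + (⅕ - 198/5) = -10*(-3) - 197/5 = 30 - 197/5 = -47/5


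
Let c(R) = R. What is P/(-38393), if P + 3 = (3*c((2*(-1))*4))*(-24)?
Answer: -573/38393 ≈ -0.014925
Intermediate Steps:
P = 573 (P = -3 + (3*((2*(-1))*4))*(-24) = -3 + (3*(-2*4))*(-24) = -3 + (3*(-8))*(-24) = -3 - 24*(-24) = -3 + 576 = 573)
P/(-38393) = 573/(-38393) = 573*(-1/38393) = -573/38393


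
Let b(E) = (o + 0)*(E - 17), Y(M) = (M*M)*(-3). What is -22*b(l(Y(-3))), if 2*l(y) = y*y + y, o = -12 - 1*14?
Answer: 191048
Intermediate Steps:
o = -26 (o = -12 - 14 = -26)
Y(M) = -3*M² (Y(M) = M²*(-3) = -3*M²)
l(y) = y/2 + y²/2 (l(y) = (y*y + y)/2 = (y² + y)/2 = (y + y²)/2 = y/2 + y²/2)
b(E) = 442 - 26*E (b(E) = (-26 + 0)*(E - 17) = -26*(-17 + E) = 442 - 26*E)
-22*b(l(Y(-3))) = -22*(442 - 13*(-3*(-3)²)*(1 - 3*(-3)²)) = -22*(442 - 13*(-3*9)*(1 - 3*9)) = -22*(442 - 13*(-27)*(1 - 27)) = -22*(442 - 13*(-27)*(-26)) = -22*(442 - 26*351) = -22*(442 - 9126) = -22*(-8684) = 191048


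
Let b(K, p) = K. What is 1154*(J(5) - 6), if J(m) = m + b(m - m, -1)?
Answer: -1154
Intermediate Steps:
J(m) = m (J(m) = m + (m - m) = m + 0 = m)
1154*(J(5) - 6) = 1154*(5 - 6) = 1154*(-1) = -1154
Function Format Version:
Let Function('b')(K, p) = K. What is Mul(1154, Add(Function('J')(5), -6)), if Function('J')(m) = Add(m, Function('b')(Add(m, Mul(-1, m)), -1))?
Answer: -1154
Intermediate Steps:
Function('J')(m) = m (Function('J')(m) = Add(m, Add(m, Mul(-1, m))) = Add(m, 0) = m)
Mul(1154, Add(Function('J')(5), -6)) = Mul(1154, Add(5, -6)) = Mul(1154, -1) = -1154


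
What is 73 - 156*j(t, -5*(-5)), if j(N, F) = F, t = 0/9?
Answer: -3827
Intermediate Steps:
t = 0 (t = 0*(⅑) = 0)
73 - 156*j(t, -5*(-5)) = 73 - (-780)*(-5) = 73 - 156*25 = 73 - 3900 = -3827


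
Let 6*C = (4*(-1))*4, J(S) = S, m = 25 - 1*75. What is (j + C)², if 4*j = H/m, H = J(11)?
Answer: 2666689/360000 ≈ 7.4075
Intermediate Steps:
m = -50 (m = 25 - 75 = -50)
H = 11
C = -8/3 (C = ((4*(-1))*4)/6 = (-4*4)/6 = (⅙)*(-16) = -8/3 ≈ -2.6667)
j = -11/200 (j = (11/(-50))/4 = (11*(-1/50))/4 = (¼)*(-11/50) = -11/200 ≈ -0.055000)
(j + C)² = (-11/200 - 8/3)² = (-1633/600)² = 2666689/360000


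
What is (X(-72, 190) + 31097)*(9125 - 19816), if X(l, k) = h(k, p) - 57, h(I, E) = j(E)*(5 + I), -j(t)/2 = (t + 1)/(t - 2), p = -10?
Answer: -657443045/2 ≈ -3.2872e+8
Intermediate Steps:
j(t) = -2*(1 + t)/(-2 + t) (j(t) = -2*(t + 1)/(t - 2) = -2*(1 + t)/(-2 + t))
h(I, E) = 2*(-1 - E)*(5 + I)/(-2 + E) (h(I, E) = (2*(-1 - E)/(-2 + E))*(5 + I) = 2*(-1 - E)*(5 + I)/(-2 + E))
X(l, k) = -129/2 - 3*k/2 (X(l, k) = -2*(1 - 10)*(5 + k)/(-2 - 10) - 57 = -2*(-9)*(5 + k)/(-12) - 57 = -2*(-1/12)*(-9)*(5 + k) - 57 = (-15/2 - 3*k/2) - 57 = -129/2 - 3*k/2)
(X(-72, 190) + 31097)*(9125 - 19816) = ((-129/2 - 3/2*190) + 31097)*(9125 - 19816) = ((-129/2 - 285) + 31097)*(-10691) = (-699/2 + 31097)*(-10691) = (61495/2)*(-10691) = -657443045/2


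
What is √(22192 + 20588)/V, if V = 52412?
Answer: √10695/26206 ≈ 0.0039463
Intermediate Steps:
√(22192 + 20588)/V = √(22192 + 20588)/52412 = √42780*(1/52412) = (2*√10695)*(1/52412) = √10695/26206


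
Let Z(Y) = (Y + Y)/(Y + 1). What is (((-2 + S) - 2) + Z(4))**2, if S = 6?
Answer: 324/25 ≈ 12.960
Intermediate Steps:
Z(Y) = 2*Y/(1 + Y) (Z(Y) = (2*Y)/(1 + Y) = 2*Y/(1 + Y))
(((-2 + S) - 2) + Z(4))**2 = (((-2 + 6) - 2) + 2*4/(1 + 4))**2 = ((4 - 2) + 2*4/5)**2 = (2 + 2*4*(1/5))**2 = (2 + 8/5)**2 = (18/5)**2 = 324/25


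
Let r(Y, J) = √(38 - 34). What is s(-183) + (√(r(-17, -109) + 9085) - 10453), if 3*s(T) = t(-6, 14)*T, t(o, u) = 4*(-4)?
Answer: -9477 + √9087 ≈ -9381.7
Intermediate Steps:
r(Y, J) = 2 (r(Y, J) = √4 = 2)
t(o, u) = -16
s(T) = -16*T/3 (s(T) = (-16*T)/3 = -16*T/3)
s(-183) + (√(r(-17, -109) + 9085) - 10453) = -16/3*(-183) + (√(2 + 9085) - 10453) = 976 + (√9087 - 10453) = 976 + (-10453 + √9087) = -9477 + √9087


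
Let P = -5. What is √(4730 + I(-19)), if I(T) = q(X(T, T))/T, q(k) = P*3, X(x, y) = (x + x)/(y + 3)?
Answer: √1707815/19 ≈ 68.781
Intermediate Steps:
X(x, y) = 2*x/(3 + y) (X(x, y) = (2*x)/(3 + y) = 2*x/(3 + y))
q(k) = -15 (q(k) = -5*3 = -15)
I(T) = -15/T
√(4730 + I(-19)) = √(4730 - 15/(-19)) = √(4730 - 15*(-1/19)) = √(4730 + 15/19) = √(89885/19) = √1707815/19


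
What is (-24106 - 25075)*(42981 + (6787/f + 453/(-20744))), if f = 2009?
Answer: -88100875580992087/41674696 ≈ -2.1140e+9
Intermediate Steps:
(-24106 - 25075)*(42981 + (6787/f + 453/(-20744))) = (-24106 - 25075)*(42981 + (6787/2009 + 453/(-20744))) = -49181*(42981 + (6787*(1/2009) + 453*(-1/20744))) = -49181*(42981 + (6787/2009 - 453/20744)) = -49181*(42981 + 139879451/41674696) = -49181*1791359988227/41674696 = -88100875580992087/41674696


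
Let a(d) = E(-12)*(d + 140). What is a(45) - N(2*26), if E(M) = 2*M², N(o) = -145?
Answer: 53425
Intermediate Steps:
a(d) = 40320 + 288*d (a(d) = (2*(-12)²)*(d + 140) = (2*144)*(140 + d) = 288*(140 + d) = 40320 + 288*d)
a(45) - N(2*26) = (40320 + 288*45) - 1*(-145) = (40320 + 12960) + 145 = 53280 + 145 = 53425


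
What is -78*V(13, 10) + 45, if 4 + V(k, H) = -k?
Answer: 1371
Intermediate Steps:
V(k, H) = -4 - k
-78*V(13, 10) + 45 = -78*(-4 - 1*13) + 45 = -78*(-4 - 13) + 45 = -78*(-17) + 45 = 1326 + 45 = 1371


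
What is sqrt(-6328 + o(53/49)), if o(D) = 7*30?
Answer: I*sqrt(6118) ≈ 78.218*I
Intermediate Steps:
o(D) = 210
sqrt(-6328 + o(53/49)) = sqrt(-6328 + 210) = sqrt(-6118) = I*sqrt(6118)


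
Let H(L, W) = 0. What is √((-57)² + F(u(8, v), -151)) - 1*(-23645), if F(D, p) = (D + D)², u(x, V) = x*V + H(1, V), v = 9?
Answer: 23645 + 3*√2665 ≈ 23800.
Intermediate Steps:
u(x, V) = V*x (u(x, V) = x*V + 0 = V*x + 0 = V*x)
F(D, p) = 4*D² (F(D, p) = (2*D)² = 4*D²)
√((-57)² + F(u(8, v), -151)) - 1*(-23645) = √((-57)² + 4*(9*8)²) - 1*(-23645) = √(3249 + 4*72²) + 23645 = √(3249 + 4*5184) + 23645 = √(3249 + 20736) + 23645 = √23985 + 23645 = 3*√2665 + 23645 = 23645 + 3*√2665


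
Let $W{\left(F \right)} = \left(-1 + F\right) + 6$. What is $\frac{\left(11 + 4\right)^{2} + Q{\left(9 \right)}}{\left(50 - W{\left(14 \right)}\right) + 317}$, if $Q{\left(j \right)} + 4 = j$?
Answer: $\frac{115}{174} \approx 0.66092$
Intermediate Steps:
$Q{\left(j \right)} = -4 + j$
$W{\left(F \right)} = 5 + F$
$\frac{\left(11 + 4\right)^{2} + Q{\left(9 \right)}}{\left(50 - W{\left(14 \right)}\right) + 317} = \frac{\left(11 + 4\right)^{2} + \left(-4 + 9\right)}{\left(50 - \left(5 + 14\right)\right) + 317} = \frac{15^{2} + 5}{\left(50 - 19\right) + 317} = \frac{225 + 5}{\left(50 - 19\right) + 317} = \frac{230}{31 + 317} = \frac{230}{348} = 230 \cdot \frac{1}{348} = \frac{115}{174}$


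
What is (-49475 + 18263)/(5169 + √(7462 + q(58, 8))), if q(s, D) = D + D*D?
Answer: -161334828/26711027 + 31212*√7534/26711027 ≈ -5.9386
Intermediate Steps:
q(s, D) = D + D²
(-49475 + 18263)/(5169 + √(7462 + q(58, 8))) = (-49475 + 18263)/(5169 + √(7462 + 8*(1 + 8))) = -31212/(5169 + √(7462 + 8*9)) = -31212/(5169 + √(7462 + 72)) = -31212/(5169 + √7534)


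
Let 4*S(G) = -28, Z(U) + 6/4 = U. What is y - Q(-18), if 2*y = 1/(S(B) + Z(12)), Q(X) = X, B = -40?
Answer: 127/7 ≈ 18.143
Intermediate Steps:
Z(U) = -3/2 + U
S(G) = -7 (S(G) = (1/4)*(-28) = -7)
y = 1/7 (y = 1/(2*(-7 + (-3/2 + 12))) = 1/(2*(-7 + 21/2)) = 1/(2*(7/2)) = (1/2)*(2/7) = 1/7 ≈ 0.14286)
y - Q(-18) = 1/7 - 1*(-18) = 1/7 + 18 = 127/7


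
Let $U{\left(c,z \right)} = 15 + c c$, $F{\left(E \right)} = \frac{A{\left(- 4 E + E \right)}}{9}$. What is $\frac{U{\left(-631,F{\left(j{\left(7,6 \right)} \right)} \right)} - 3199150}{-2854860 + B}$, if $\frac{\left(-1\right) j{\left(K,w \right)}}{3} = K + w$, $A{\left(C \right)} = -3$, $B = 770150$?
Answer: $\frac{1400487}{1042355} \approx 1.3436$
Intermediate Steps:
$j{\left(K,w \right)} = - 3 K - 3 w$ ($j{\left(K,w \right)} = - 3 \left(K + w\right) = - 3 K - 3 w$)
$F{\left(E \right)} = - \frac{1}{3}$ ($F{\left(E \right)} = - \frac{3}{9} = \left(-3\right) \frac{1}{9} = - \frac{1}{3}$)
$U{\left(c,z \right)} = 15 + c^{2}$
$\frac{U{\left(-631,F{\left(j{\left(7,6 \right)} \right)} \right)} - 3199150}{-2854860 + B} = \frac{\left(15 + \left(-631\right)^{2}\right) - 3199150}{-2854860 + 770150} = \frac{\left(15 + 398161\right) - 3199150}{-2084710} = \left(398176 - 3199150\right) \left(- \frac{1}{2084710}\right) = \left(-2800974\right) \left(- \frac{1}{2084710}\right) = \frac{1400487}{1042355}$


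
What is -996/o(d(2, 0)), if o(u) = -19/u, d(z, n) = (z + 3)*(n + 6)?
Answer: 29880/19 ≈ 1572.6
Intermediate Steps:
d(z, n) = (3 + z)*(6 + n)
-996/o(d(2, 0)) = -996/((-19/(18 + 3*0 + 6*2 + 0*2))) = -996/((-19/(18 + 0 + 12 + 0))) = -996/((-19/30)) = -996/((-19*1/30)) = -996/(-19/30) = -996*(-30/19) = 29880/19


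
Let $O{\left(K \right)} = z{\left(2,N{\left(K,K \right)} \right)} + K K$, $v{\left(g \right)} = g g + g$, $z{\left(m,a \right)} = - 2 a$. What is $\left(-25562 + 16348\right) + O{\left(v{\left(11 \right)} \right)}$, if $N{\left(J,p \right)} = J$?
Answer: $7946$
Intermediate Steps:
$v{\left(g \right)} = g + g^{2}$ ($v{\left(g \right)} = g^{2} + g = g + g^{2}$)
$O{\left(K \right)} = K^{2} - 2 K$ ($O{\left(K \right)} = - 2 K + K K = - 2 K + K^{2} = K^{2} - 2 K$)
$\left(-25562 + 16348\right) + O{\left(v{\left(11 \right)} \right)} = \left(-25562 + 16348\right) + 11 \left(1 + 11\right) \left(-2 + 11 \left(1 + 11\right)\right) = -9214 + 11 \cdot 12 \left(-2 + 11 \cdot 12\right) = -9214 + 132 \left(-2 + 132\right) = -9214 + 132 \cdot 130 = -9214 + 17160 = 7946$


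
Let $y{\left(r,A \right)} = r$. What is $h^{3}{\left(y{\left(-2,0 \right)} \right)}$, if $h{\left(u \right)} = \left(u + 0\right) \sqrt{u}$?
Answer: $16 i \sqrt{2} \approx 22.627 i$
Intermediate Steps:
$h{\left(u \right)} = u^{\frac{3}{2}}$ ($h{\left(u \right)} = u \sqrt{u} = u^{\frac{3}{2}}$)
$h^{3}{\left(y{\left(-2,0 \right)} \right)} = \left(\left(-2\right)^{\frac{3}{2}}\right)^{3} = \left(- 2 i \sqrt{2}\right)^{3} = 16 i \sqrt{2}$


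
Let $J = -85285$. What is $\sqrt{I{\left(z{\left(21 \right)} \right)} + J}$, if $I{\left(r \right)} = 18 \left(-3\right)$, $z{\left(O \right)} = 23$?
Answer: $i \sqrt{85339} \approx 292.13 i$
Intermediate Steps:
$I{\left(r \right)} = -54$
$\sqrt{I{\left(z{\left(21 \right)} \right)} + J} = \sqrt{-54 - 85285} = \sqrt{-85339} = i \sqrt{85339}$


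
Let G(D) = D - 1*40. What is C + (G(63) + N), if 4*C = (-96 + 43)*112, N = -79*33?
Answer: -4068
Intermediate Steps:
G(D) = -40 + D (G(D) = D - 40 = -40 + D)
N = -2607
C = -1484 (C = ((-96 + 43)*112)/4 = (-53*112)/4 = (¼)*(-5936) = -1484)
C + (G(63) + N) = -1484 + ((-40 + 63) - 2607) = -1484 + (23 - 2607) = -1484 - 2584 = -4068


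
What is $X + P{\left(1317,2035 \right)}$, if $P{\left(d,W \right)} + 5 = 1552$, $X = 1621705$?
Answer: $1623252$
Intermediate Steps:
$P{\left(d,W \right)} = 1547$ ($P{\left(d,W \right)} = -5 + 1552 = 1547$)
$X + P{\left(1317,2035 \right)} = 1621705 + 1547 = 1623252$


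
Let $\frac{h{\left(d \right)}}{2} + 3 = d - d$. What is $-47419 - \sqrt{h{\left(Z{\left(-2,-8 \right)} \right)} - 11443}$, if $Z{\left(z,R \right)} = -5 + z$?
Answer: $-47419 - 107 i \approx -47419.0 - 107.0 i$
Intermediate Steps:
$h{\left(d \right)} = -6$ ($h{\left(d \right)} = -6 + 2 \left(d - d\right) = -6 + 2 \cdot 0 = -6 + 0 = -6$)
$-47419 - \sqrt{h{\left(Z{\left(-2,-8 \right)} \right)} - 11443} = -47419 - \sqrt{-6 - 11443} = -47419 - \sqrt{-11449} = -47419 - 107 i$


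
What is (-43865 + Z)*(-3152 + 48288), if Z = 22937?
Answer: -944606208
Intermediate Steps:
(-43865 + Z)*(-3152 + 48288) = (-43865 + 22937)*(-3152 + 48288) = -20928*45136 = -944606208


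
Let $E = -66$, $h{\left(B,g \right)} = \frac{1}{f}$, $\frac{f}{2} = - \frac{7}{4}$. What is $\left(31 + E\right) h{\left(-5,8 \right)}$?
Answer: $10$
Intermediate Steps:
$f = - \frac{7}{2}$ ($f = 2 \left(- \frac{7}{4}\right) = - \frac{7}{2} \approx -3.5$)
$h{\left(B,g \right)} = - \frac{2}{7}$ ($h{\left(B,g \right)} = \frac{1}{- \frac{7}{2}} = - \frac{2}{7}$)
$\left(31 + E\right) h{\left(-5,8 \right)} = \left(31 - 66\right) \left(- \frac{2}{7}\right) = \left(-35\right) \left(- \frac{2}{7}\right) = 10$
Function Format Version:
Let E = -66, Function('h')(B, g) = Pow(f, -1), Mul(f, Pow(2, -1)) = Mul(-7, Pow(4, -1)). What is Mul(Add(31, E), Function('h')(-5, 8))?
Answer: 10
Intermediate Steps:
f = Rational(-7, 2) (f = Mul(2, Mul(-7, Pow(4, -1))) = Mul(2, Mul(-7, Rational(1, 4))) = Mul(2, Rational(-7, 4)) = Rational(-7, 2) ≈ -3.5000)
Function('h')(B, g) = Rational(-2, 7) (Function('h')(B, g) = Pow(Rational(-7, 2), -1) = Rational(-2, 7))
Mul(Add(31, E), Function('h')(-5, 8)) = Mul(Add(31, -66), Rational(-2, 7)) = Mul(-35, Rational(-2, 7)) = 10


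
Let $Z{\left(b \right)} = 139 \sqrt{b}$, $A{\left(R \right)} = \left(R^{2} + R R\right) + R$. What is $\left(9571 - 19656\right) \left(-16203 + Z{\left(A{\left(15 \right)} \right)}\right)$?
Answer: $163407255 - 1401815 \sqrt{465} \approx 1.3318 \cdot 10^{8}$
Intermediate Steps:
$A{\left(R \right)} = R + 2 R^{2}$ ($A{\left(R \right)} = \left(R^{2} + R^{2}\right) + R = 2 R^{2} + R = R + 2 R^{2}$)
$\left(9571 - 19656\right) \left(-16203 + Z{\left(A{\left(15 \right)} \right)}\right) = \left(9571 - 19656\right) \left(-16203 + 139 \sqrt{15 \left(1 + 2 \cdot 15\right)}\right) = - 10085 \left(-16203 + 139 \sqrt{15 \left(1 + 30\right)}\right) = - 10085 \left(-16203 + 139 \sqrt{15 \cdot 31}\right) = - 10085 \left(-16203 + 139 \sqrt{465}\right) = 163407255 - 1401815 \sqrt{465}$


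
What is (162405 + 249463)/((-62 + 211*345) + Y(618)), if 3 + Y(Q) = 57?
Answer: 411868/72787 ≈ 5.6585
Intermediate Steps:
Y(Q) = 54 (Y(Q) = -3 + 57 = 54)
(162405 + 249463)/((-62 + 211*345) + Y(618)) = (162405 + 249463)/((-62 + 211*345) + 54) = 411868/((-62 + 72795) + 54) = 411868/(72733 + 54) = 411868/72787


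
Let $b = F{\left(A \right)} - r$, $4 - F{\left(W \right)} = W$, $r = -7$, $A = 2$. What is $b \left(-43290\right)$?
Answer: $-389610$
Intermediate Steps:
$F{\left(W \right)} = 4 - W$
$b = 9$ ($b = \left(4 - 2\right) - -7 = \left(4 - 2\right) + 7 = 2 + 7 = 9$)
$b \left(-43290\right) = 9 \left(-43290\right) = -389610$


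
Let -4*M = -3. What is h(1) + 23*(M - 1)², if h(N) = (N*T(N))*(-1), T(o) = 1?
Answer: 7/16 ≈ 0.43750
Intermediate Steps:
M = ¾ (M = -¼*(-3) = ¾ ≈ 0.75000)
h(N) = -N (h(N) = (N*1)*(-1) = N*(-1) = -N)
h(1) + 23*(M - 1)² = -1*1 + 23*(¾ - 1)² = -1 + 23*(-¼)² = -1 + 23*(1/16) = -1 + 23/16 = 7/16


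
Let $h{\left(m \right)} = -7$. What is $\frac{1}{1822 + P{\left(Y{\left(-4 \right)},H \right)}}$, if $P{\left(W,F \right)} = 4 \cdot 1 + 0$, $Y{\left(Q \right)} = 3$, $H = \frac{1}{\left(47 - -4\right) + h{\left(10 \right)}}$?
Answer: $\frac{1}{1826} \approx 0.00054764$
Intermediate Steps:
$H = \frac{1}{44}$ ($H = \frac{1}{\left(47 - -4\right) - 7} = \frac{1}{\left(47 + 4\right) - 7} = \frac{1}{51 - 7} = \frac{1}{44} \approx 0.022727$)
$P{\left(W,F \right)} = 4$ ($P{\left(W,F \right)} = 4 + 0 = 4$)
$\frac{1}{1822 + P{\left(Y{\left(-4 \right)},H \right)}} = \frac{1}{1822 + 4} = \frac{1}{1826}$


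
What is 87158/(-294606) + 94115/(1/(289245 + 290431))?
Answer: 8036292921378641/147303 ≈ 5.4556e+10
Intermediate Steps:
87158/(-294606) + 94115/(1/(289245 + 290431)) = 87158*(-1/294606) + 94115/(1/579676) = -43579/147303 + 94115/(1/579676) = -43579/147303 + 94115*579676 = -43579/147303 + 54556206740 = 8036292921378641/147303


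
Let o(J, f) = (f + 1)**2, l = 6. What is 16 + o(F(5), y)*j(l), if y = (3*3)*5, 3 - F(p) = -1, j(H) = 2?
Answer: 4248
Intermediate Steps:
F(p) = 4 (F(p) = 3 - 1*(-1) = 3 + 1 = 4)
y = 45 (y = 9*5 = 45)
o(J, f) = (1 + f)**2
16 + o(F(5), y)*j(l) = 16 + (1 + 45)**2*2 = 16 + 46**2*2 = 16 + 2116*2 = 16 + 4232 = 4248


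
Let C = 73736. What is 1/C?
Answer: 1/73736 ≈ 1.3562e-5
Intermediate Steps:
1/C = 1/73736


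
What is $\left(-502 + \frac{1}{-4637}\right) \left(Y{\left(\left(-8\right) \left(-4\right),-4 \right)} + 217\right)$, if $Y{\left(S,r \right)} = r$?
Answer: $- \frac{495816075}{4637} \approx -1.0693 \cdot 10^{5}$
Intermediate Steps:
$\left(-502 + \frac{1}{-4637}\right) \left(Y{\left(\left(-8\right) \left(-4\right),-4 \right)} + 217\right) = \left(-502 + \frac{1}{-4637}\right) \left(-4 + 217\right) = \left(-502 - \frac{1}{4637}\right) 213 = \left(- \frac{2327775}{4637}\right) 213 = - \frac{495816075}{4637}$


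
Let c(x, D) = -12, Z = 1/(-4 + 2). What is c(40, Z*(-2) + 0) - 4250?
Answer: -4262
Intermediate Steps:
Z = -½ (Z = 1/(-2) = -½ ≈ -0.50000)
c(40, Z*(-2) + 0) - 4250 = -12 - 4250 = -4262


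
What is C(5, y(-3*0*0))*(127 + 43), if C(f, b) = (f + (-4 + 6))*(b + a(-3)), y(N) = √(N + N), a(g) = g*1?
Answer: -3570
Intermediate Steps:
a(g) = g
y(N) = √2*√N (y(N) = √(2*N) = √2*√N)
C(f, b) = (-3 + b)*(2 + f) (C(f, b) = (f + (-4 + 6))*(b - 3) = (f + 2)*(-3 + b) = (2 + f)*(-3 + b) = (-3 + b)*(2 + f))
C(5, y(-3*0*0))*(127 + 43) = (-6 - 3*5 + 2*(√2*√(-3*0*0)) + (√2*√(-3*0*0))*5)*(127 + 43) = (-6 - 15 + 2*(√2*√(0*0)) + (√2*√(0*0))*5)*170 = (-6 - 15 + 2*(√2*√0) + (√2*√0)*5)*170 = (-6 - 15 + 2*(√2*0) + (√2*0)*5)*170 = (-6 - 15 + 2*0 + 0*5)*170 = (-6 - 15 + 0 + 0)*170 = -21*170 = -3570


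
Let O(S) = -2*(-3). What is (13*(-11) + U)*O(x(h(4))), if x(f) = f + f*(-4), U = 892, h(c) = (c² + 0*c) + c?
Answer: 4494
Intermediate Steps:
h(c) = c + c² (h(c) = (c² + 0) + c = c² + c = c + c²)
x(f) = -3*f (x(f) = f - 4*f = -3*f)
O(S) = 6
(13*(-11) + U)*O(x(h(4))) = (13*(-11) + 892)*6 = (-143 + 892)*6 = 749*6 = 4494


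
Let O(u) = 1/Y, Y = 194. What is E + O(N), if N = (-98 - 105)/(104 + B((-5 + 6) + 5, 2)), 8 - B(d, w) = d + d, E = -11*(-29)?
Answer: 61887/194 ≈ 319.00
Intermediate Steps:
E = 319
B(d, w) = 8 - 2*d (B(d, w) = 8 - (d + d) = 8 - 2*d)
N = -203/100 (N = (-98 - 105)/(104 + (8 - 2*((-5 + 6) + 5))) = -203/(104 + (8 - 2*(1 + 5))) = -203/(104 + (8 - 2*6)) = -203/(104 + (8 - 12)) = -203/(104 - 4) = -203/100 ≈ -2.0300)
O(u) = 1/194
E + O(N) = 319 + 1/194 = 61887/194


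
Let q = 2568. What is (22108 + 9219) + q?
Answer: 33895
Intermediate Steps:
(22108 + 9219) + q = (22108 + 9219) + 2568 = 31327 + 2568 = 33895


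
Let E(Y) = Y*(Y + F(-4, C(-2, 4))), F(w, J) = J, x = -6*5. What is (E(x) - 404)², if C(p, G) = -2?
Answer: 309136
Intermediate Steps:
x = -30
E(Y) = Y*(-2 + Y) (E(Y) = Y*(Y - 2) = Y*(-2 + Y))
(E(x) - 404)² = (-30*(-2 - 30) - 404)² = (-30*(-32) - 404)² = (960 - 404)² = 556² = 309136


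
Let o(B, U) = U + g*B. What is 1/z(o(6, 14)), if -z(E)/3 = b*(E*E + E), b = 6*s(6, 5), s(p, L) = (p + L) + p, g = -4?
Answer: -1/27540 ≈ -3.6311e-5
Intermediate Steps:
s(p, L) = L + 2*p (s(p, L) = (L + p) + p = L + 2*p)
o(B, U) = U - 4*B
b = 102 (b = 6*(5 + 2*6) = 6*(5 + 12) = 6*17 = 102)
z(E) = -306*E - 306*E² (z(E) = -306*(E*E + E) = -306*(E² + E) = -306*(E + E²) = -3*(102*E + 102*E²) = -306*E - 306*E²)
1/z(o(6, 14)) = 1/(-306*(14 - 4*6)*(1 + (14 - 4*6))) = 1/(-306*(14 - 24)*(1 + (14 - 24))) = 1/(-306*(-10)*(1 - 10)) = 1/(-306*(-10)*(-9)) = 1/(-27540) = -1/27540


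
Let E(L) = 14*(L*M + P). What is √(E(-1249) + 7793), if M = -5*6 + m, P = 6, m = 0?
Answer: √532457 ≈ 729.70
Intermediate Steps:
M = -30 (M = -5*6 + 0 = -30 + 0 = -30)
E(L) = 84 - 420*L (E(L) = 14*(L*(-30) + 6) = 14*(-30*L + 6) = 14*(6 - 30*L) = 84 - 420*L)
√(E(-1249) + 7793) = √((84 - 420*(-1249)) + 7793) = √((84 + 524580) + 7793) = √(524664 + 7793) = √532457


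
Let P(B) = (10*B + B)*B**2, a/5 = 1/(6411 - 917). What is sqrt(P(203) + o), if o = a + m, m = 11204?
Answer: sqrt(2777864028923906)/5494 ≈ 9593.3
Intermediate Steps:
a = 5/5494 (a = 5/(6411 - 917) = 5/5494 ≈ 0.00091008)
P(B) = 11*B**3 (P(B) = (11*B)*B**2 = 11*B**3)
o = 61554781/5494 (o = 5/5494 + 11204 = 61554781/5494 ≈ 11204.)
sqrt(P(203) + o) = sqrt(11*203**3 + 61554781/5494) = sqrt(11*8365427 + 61554781/5494) = sqrt(92019697 + 61554781/5494) = sqrt(505617770099/5494) = sqrt(2777864028923906)/5494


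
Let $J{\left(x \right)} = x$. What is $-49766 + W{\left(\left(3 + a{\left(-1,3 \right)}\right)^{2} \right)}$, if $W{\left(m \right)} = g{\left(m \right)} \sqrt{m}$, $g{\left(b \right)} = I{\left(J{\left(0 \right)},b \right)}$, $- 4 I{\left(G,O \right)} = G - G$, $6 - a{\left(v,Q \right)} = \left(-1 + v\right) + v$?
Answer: $-49766$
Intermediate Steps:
$a{\left(v,Q \right)} = 7 - 2 v$ ($a{\left(v,Q \right)} = 6 - \left(\left(-1 + v\right) + v\right) = 6 - \left(-1 + 2 v\right) = 7 - 2 v$)
$I{\left(G,O \right)} = 0$ ($I{\left(G,O \right)} = - \frac{G - G}{4} = \left(- \frac{1}{4}\right) 0 = 0$)
$g{\left(b \right)} = 0$
$W{\left(m \right)} = 0$ ($W{\left(m \right)} = 0 \sqrt{m} = 0$)
$-49766 + W{\left(\left(3 + a{\left(-1,3 \right)}\right)^{2} \right)} = -49766 + 0 = -49766$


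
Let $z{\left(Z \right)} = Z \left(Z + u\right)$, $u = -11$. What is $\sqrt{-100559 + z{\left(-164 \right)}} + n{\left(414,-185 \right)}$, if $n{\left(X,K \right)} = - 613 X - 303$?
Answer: $-254085 + i \sqrt{71859} \approx -2.5409 \cdot 10^{5} + 268.07 i$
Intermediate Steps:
$z{\left(Z \right)} = Z \left(-11 + Z\right)$ ($z{\left(Z \right)} = Z \left(Z - 11\right) = Z \left(-11 + Z\right)$)
$n{\left(X,K \right)} = -303 - 613 X$
$\sqrt{-100559 + z{\left(-164 \right)}} + n{\left(414,-185 \right)} = \sqrt{-100559 - 164 \left(-11 - 164\right)} - 254085 = \sqrt{-100559 - -28700} - 254085 = \sqrt{-100559 + 28700} - 254085 = \sqrt{-71859} - 254085 = i \sqrt{71859} - 254085 = -254085 + i \sqrt{71859}$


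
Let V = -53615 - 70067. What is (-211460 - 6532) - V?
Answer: -94310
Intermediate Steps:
V = -123682
(-211460 - 6532) - V = (-211460 - 6532) - 1*(-123682) = -217992 + 123682 = -94310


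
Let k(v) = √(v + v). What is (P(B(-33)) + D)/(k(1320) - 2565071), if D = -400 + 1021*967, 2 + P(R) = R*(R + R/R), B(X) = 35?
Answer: -2534713384715/6579589232401 - 3952660*√165/6579589232401 ≈ -0.38525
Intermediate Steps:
k(v) = √2*√v (k(v) = √(2*v) = √2*√v)
P(R) = -2 + R*(1 + R) (P(R) = -2 + R*(R + R/R) = -2 + R*(R + 1) = -2 + R*(1 + R))
D = 986907 (D = -400 + 987307 = 986907)
(P(B(-33)) + D)/(k(1320) - 2565071) = ((-2 + 35 + 35²) + 986907)/(√2*√1320 - 2565071) = ((-2 + 35 + 1225) + 986907)/(√2*(2*√330) - 2565071) = (1258 + 986907)/(4*√165 - 2565071) = 988165/(-2565071 + 4*√165)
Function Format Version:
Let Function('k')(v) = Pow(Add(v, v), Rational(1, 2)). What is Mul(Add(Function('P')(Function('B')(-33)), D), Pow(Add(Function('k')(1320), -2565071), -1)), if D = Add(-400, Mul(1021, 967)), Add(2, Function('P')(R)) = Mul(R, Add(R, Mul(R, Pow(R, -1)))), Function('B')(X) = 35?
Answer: Add(Rational(-2534713384715, 6579589232401), Mul(Rational(-3952660, 6579589232401), Pow(165, Rational(1, 2)))) ≈ -0.38525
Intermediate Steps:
Function('k')(v) = Mul(Pow(2, Rational(1, 2)), Pow(v, Rational(1, 2))) (Function('k')(v) = Pow(Mul(2, v), Rational(1, 2)) = Mul(Pow(2, Rational(1, 2)), Pow(v, Rational(1, 2))))
Function('P')(R) = Add(-2, Mul(R, Add(1, R))) (Function('P')(R) = Add(-2, Mul(R, Add(R, Mul(R, Pow(R, -1))))) = Add(-2, Mul(R, Add(R, 1))) = Add(-2, Mul(R, Add(1, R))))
D = 986907 (D = Add(-400, 987307) = 986907)
Mul(Add(Function('P')(Function('B')(-33)), D), Pow(Add(Function('k')(1320), -2565071), -1)) = Mul(Add(Add(-2, 35, Pow(35, 2)), 986907), Pow(Add(Mul(Pow(2, Rational(1, 2)), Pow(1320, Rational(1, 2))), -2565071), -1)) = Mul(Add(Add(-2, 35, 1225), 986907), Pow(Add(Mul(Pow(2, Rational(1, 2)), Mul(2, Pow(330, Rational(1, 2)))), -2565071), -1)) = Mul(Add(1258, 986907), Pow(Add(Mul(4, Pow(165, Rational(1, 2))), -2565071), -1)) = Mul(988165, Pow(Add(-2565071, Mul(4, Pow(165, Rational(1, 2)))), -1))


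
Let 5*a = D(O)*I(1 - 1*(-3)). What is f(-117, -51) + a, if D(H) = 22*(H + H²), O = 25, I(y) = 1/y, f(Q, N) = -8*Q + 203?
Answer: 1854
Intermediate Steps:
f(Q, N) = 203 - 8*Q
I(y) = 1/y
D(H) = 22*H + 22*H²
a = 715 (a = ((22*25*(1 + 25))/(1 - 1*(-3)))/5 = ((22*25*26)/(1 + 3))/5 = (14300/4)/5 = (14300*(¼))/5 = (⅕)*3575 = 715)
f(-117, -51) + a = (203 - 8*(-117)) + 715 = (203 + 936) + 715 = 1139 + 715 = 1854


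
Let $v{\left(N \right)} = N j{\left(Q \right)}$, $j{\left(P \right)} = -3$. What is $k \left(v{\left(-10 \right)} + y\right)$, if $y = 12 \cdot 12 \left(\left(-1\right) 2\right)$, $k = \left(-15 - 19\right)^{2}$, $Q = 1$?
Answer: $-298248$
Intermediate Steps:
$v{\left(N \right)} = - 3 N$ ($v{\left(N \right)} = N \left(-3\right) = - 3 N$)
$k = 1156$ ($k = \left(-34\right)^{2} = 1156$)
$y = -288$ ($y = 144 \left(-2\right) = -288$)
$k \left(v{\left(-10 \right)} + y\right) = 1156 \left(\left(-3\right) \left(-10\right) - 288\right) = 1156 \left(30 - 288\right) = 1156 \left(-258\right) = -298248$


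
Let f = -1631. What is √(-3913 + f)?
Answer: 6*I*√154 ≈ 74.458*I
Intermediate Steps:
√(-3913 + f) = √(-3913 - 1631) = √(-5544) = 6*I*√154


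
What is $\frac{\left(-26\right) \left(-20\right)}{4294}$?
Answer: $\frac{260}{2147} \approx 0.1211$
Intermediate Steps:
$\frac{\left(-26\right) \left(-20\right)}{4294} = 520 \cdot \frac{1}{4294} = \frac{260}{2147}$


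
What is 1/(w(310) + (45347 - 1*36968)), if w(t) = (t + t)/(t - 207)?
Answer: 103/863657 ≈ 0.00011926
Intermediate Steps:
w(t) = 2*t/(-207 + t) (w(t) = (2*t)/(-207 + t) = 2*t/(-207 + t))
1/(w(310) + (45347 - 1*36968)) = 1/(2*310/(-207 + 310) + (45347 - 1*36968)) = 1/(2*310/103 + (45347 - 36968)) = 1/(2*310*(1/103) + 8379) = 1/(620/103 + 8379) = 1/(863657/103) = 103/863657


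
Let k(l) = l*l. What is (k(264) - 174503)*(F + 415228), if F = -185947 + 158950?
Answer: -40689326417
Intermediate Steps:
k(l) = l²
F = -26997
(k(264) - 174503)*(F + 415228) = (264² - 174503)*(-26997 + 415228) = (69696 - 174503)*388231 = -104807*388231 = -40689326417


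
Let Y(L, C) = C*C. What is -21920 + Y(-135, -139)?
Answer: -2599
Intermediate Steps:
Y(L, C) = C²
-21920 + Y(-135, -139) = -21920 + (-139)² = -21920 + 19321 = -2599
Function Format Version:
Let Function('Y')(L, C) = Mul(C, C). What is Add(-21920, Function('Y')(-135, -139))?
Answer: -2599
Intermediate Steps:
Function('Y')(L, C) = Pow(C, 2)
Add(-21920, Function('Y')(-135, -139)) = Add(-21920, Pow(-139, 2)) = Add(-21920, 19321) = -2599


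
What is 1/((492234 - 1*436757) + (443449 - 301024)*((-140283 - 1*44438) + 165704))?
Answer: -1/2708440748 ≈ -3.6922e-10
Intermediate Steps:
1/((492234 - 1*436757) + (443449 - 301024)*((-140283 - 1*44438) + 165704)) = 1/((492234 - 436757) + 142425*((-140283 - 44438) + 165704)) = 1/(55477 + 142425*(-184721 + 165704)) = 1/(55477 + 142425*(-19017)) = 1/(55477 - 2708496225) = 1/(-2708440748) = -1/2708440748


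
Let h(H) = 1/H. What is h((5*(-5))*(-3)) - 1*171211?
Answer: -12840824/75 ≈ -1.7121e+5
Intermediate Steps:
h((5*(-5))*(-3)) - 1*171211 = 1/((5*(-5))*(-3)) - 1*171211 = 1/(-25*(-3)) - 171211 = 1/75 - 171211 = -12840824/75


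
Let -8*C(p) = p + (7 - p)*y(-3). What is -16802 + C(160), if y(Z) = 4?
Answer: -33491/2 ≈ -16746.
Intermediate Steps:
C(p) = -7/2 + 3*p/8 (C(p) = -(p + (7 - p)*4)/8 = -(p + (28 - 4*p))/8 = -(28 - 3*p)/8 = -7/2 + 3*p/8)
-16802 + C(160) = -16802 + (-7/2 + (3/8)*160) = -16802 + (-7/2 + 60) = -16802 + 113/2 = -33491/2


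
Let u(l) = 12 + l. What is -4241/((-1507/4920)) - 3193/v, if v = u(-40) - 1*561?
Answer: 396603901/28633 ≈ 13851.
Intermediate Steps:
v = -589 (v = (12 - 40) - 1*561 = -28 - 561 = -589)
-4241/((-1507/4920)) - 3193/v = -4241/((-1507/4920)) - 3193/(-589) = -4241/((-1507*1/4920)) - 3193*(-1/589) = -4241/(-1507/4920) + 103/19 = -4241*(-4920/1507) + 103/19 = 20865720/1507 + 103/19 = 396603901/28633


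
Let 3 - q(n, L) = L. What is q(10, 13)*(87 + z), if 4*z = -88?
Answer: -650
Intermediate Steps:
q(n, L) = 3 - L
z = -22 (z = (¼)*(-88) = -22)
q(10, 13)*(87 + z) = (3 - 1*13)*(87 - 22) = (3 - 13)*65 = -10*65 = -650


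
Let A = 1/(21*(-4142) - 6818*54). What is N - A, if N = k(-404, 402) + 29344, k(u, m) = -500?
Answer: 13128461977/455154 ≈ 28844.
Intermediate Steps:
A = -1/455154 (A = 1/(-86982 - 368172) = 1/(-455154) = -1/455154 ≈ -2.1971e-6)
N = 28844 (N = -500 + 29344 = 28844)
N - A = 28844 - 1*(-1/455154) = 28844 + 1/455154 = 13128461977/455154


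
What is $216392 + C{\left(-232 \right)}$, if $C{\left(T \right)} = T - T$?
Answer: $216392$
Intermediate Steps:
$C{\left(T \right)} = 0$
$216392 + C{\left(-232 \right)} = 216392 + 0 = 216392$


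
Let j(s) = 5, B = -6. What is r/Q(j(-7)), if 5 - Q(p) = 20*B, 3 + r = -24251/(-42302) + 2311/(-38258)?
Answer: -1006283728/50574684875 ≈ -0.019897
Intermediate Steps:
r = -1006283728/404597479 (r = -3 + (-24251/(-42302) + 2311/(-38258)) = -3 + (-24251*(-1/42302) + 2311*(-1/38258)) = -3 + (24251/42302 - 2311/38258) = -3 + 207508709/404597479 = -1006283728/404597479 ≈ -2.4871)
Q(p) = 125 (Q(p) = 5 - 20*(-6) = 5 - 1*(-120) = 5 + 120 = 125)
r/Q(j(-7)) = -1006283728/404597479/125 = -1006283728/404597479*1/125 = -1006283728/50574684875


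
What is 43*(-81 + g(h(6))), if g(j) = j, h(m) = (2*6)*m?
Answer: -387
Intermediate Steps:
h(m) = 12*m
43*(-81 + g(h(6))) = 43*(-81 + 12*6) = 43*(-81 + 72) = 43*(-9) = -387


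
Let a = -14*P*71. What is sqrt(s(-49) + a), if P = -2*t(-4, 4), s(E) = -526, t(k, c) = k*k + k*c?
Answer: I*sqrt(526) ≈ 22.935*I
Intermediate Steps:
t(k, c) = k**2 + c*k
P = 0 (P = -(-8)*(4 - 4) = -(-8)*0 = -2*0 = 0)
a = 0 (a = -14*0*71 = 0*71 = 0)
sqrt(s(-49) + a) = sqrt(-526 + 0) = sqrt(-526) = I*sqrt(526)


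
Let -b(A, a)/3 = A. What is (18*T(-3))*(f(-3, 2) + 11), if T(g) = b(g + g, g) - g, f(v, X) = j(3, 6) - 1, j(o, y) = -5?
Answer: 1890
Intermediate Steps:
b(A, a) = -3*A
f(v, X) = -6 (f(v, X) = -5 - 1 = -6)
T(g) = -7*g (T(g) = -3*(g + g) - g = -6*g - g = -7*g)
(18*T(-3))*(f(-3, 2) + 11) = (18*(-7*(-3)))*(-6 + 11) = (18*21)*5 = 378*5 = 1890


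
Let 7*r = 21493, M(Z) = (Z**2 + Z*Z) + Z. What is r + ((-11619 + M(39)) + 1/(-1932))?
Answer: -10563349/1932 ≈ -5467.6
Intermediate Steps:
M(Z) = Z + 2*Z**2 (M(Z) = (Z**2 + Z**2) + Z = 2*Z**2 + Z = Z + 2*Z**2)
r = 21493/7 (r = (1/7)*21493 = 21493/7 ≈ 3070.4)
r + ((-11619 + M(39)) + 1/(-1932)) = 21493/7 + ((-11619 + 39*(1 + 2*39)) + 1/(-1932)) = 21493/7 + ((-11619 + 39*(1 + 78)) - 1/1932) = 21493/7 + ((-11619 + 39*79) - 1/1932) = 21493/7 + ((-11619 + 3081) - 1/1932) = 21493/7 + (-8538 - 1/1932) = 21493/7 - 16495417/1932 = -10563349/1932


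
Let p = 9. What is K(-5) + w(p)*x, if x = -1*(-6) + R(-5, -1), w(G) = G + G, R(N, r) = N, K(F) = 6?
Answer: 24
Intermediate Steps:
w(G) = 2*G
x = 1 (x = -1*(-6) - 5 = 6 - 5 = 1)
K(-5) + w(p)*x = 6 + (2*9)*1 = 6 + 18*1 = 6 + 18 = 24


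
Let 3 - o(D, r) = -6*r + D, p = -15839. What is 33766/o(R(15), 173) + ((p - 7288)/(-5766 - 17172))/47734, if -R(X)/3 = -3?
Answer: 385116424291/11770416789 ≈ 32.719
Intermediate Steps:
R(X) = 9 (R(X) = -3*(-3) = 9)
o(D, r) = 3 - D + 6*r (o(D, r) = 3 - (-6*r + D) = 3 - (D - 6*r) = 3 + (-D + 6*r) = 3 - D + 6*r)
33766/o(R(15), 173) + ((p - 7288)/(-5766 - 17172))/47734 = 33766/(3 - 1*9 + 6*173) + ((-15839 - 7288)/(-5766 - 17172))/47734 = 33766/(3 - 9 + 1038) - 23127/(-22938)*(1/47734) = 33766/1032 - 23127*(-1/22938)*(1/47734) = 33766*(1/1032) + (7709/7646)*(1/47734) = 16883/516 + 7709/364974164 = 385116424291/11770416789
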